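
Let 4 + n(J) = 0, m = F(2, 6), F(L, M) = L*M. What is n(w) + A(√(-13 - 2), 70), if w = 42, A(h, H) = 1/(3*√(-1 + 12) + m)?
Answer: -56/15 - √11/15 ≈ -3.9544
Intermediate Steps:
m = 12 (m = 2*6 = 12)
A(h, H) = 1/(12 + 3*√11) (A(h, H) = 1/(3*√(-1 + 12) + 12) = 1/(3*√11 + 12) = 1/(12 + 3*√11))
n(J) = -4 (n(J) = -4 + 0 = -4)
n(w) + A(√(-13 - 2), 70) = -4 + (4/15 - √11/15) = -56/15 - √11/15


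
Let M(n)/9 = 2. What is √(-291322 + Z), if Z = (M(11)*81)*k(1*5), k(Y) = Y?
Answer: 8*I*√4438 ≈ 532.95*I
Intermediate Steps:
M(n) = 18 (M(n) = 9*2 = 18)
Z = 7290 (Z = (18*81)*(1*5) = 1458*5 = 7290)
√(-291322 + Z) = √(-291322 + 7290) = √(-284032) = 8*I*√4438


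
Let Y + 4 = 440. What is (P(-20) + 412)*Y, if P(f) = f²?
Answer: 354032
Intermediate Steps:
Y = 436 (Y = -4 + 440 = 436)
(P(-20) + 412)*Y = ((-20)² + 412)*436 = (400 + 412)*436 = 812*436 = 354032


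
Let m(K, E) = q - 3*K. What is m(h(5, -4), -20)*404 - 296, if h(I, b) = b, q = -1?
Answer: 4148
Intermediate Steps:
m(K, E) = -1 - 3*K
m(h(5, -4), -20)*404 - 296 = (-1 - 3*(-4))*404 - 296 = (-1 + 12)*404 - 296 = 11*404 - 296 = 4444 - 296 = 4148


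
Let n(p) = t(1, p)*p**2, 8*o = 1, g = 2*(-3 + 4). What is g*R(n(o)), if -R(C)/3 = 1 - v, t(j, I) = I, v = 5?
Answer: 24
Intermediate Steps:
g = 2 (g = 2*1 = 2)
o = 1/8 (o = (1/8)*1 = 1/8 ≈ 0.12500)
n(p) = p**3 (n(p) = p*p**2 = p**3)
R(C) = 12 (R(C) = -3*(1 - 1*5) = -3*(1 - 5) = -3*(-4) = 12)
g*R(n(o)) = 2*12 = 24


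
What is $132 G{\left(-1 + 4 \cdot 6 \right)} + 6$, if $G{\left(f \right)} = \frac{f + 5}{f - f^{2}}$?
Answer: $- \frac{30}{23} \approx -1.3043$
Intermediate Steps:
$G{\left(f \right)} = \frac{5 + f}{f - f^{2}}$
$132 G{\left(-1 + 4 \cdot 6 \right)} + 6 = 132 \frac{-5 - \left(-1 + 4 \cdot 6\right)}{\left(-1 + 4 \cdot 6\right) \left(-1 + \left(-1 + 4 \cdot 6\right)\right)} + 6 = 132 \frac{-5 - \left(-1 + 24\right)}{\left(-1 + 24\right) \left(-1 + \left(-1 + 24\right)\right)} + 6 = 132 \frac{-5 - 23}{23 \left(-1 + 23\right)} + 6 = 132 \frac{-5 - 23}{23 \cdot 22} + 6 = 132 \cdot \frac{1}{23} \cdot \frac{1}{22} \left(-28\right) + 6 = 132 \left(- \frac{14}{253}\right) + 6 = - \frac{168}{23} + 6 = - \frac{30}{23}$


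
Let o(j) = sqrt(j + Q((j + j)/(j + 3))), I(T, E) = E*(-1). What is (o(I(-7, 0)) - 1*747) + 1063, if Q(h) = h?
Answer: 316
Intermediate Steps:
I(T, E) = -E
o(j) = sqrt(j + 2*j/(3 + j)) (o(j) = sqrt(j + (j + j)/(j + 3)) = sqrt(j + (2*j)/(3 + j)) = sqrt(j + 2*j/(3 + j)))
(o(I(-7, 0)) - 1*747) + 1063 = (sqrt((-1*0)*(5 - 1*0)/(3 - 1*0)) - 1*747) + 1063 = (sqrt(0*(5 + 0)/(3 + 0)) - 747) + 1063 = (sqrt(0*5/3) - 747) + 1063 = (sqrt(0*(1/3)*5) - 747) + 1063 = (sqrt(0) - 747) + 1063 = (0 - 747) + 1063 = -747 + 1063 = 316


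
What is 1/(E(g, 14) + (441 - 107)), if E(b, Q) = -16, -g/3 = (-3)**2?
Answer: 1/318 ≈ 0.0031447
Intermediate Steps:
g = -27 (g = -3*(-3)**2 = -3*9 = -27)
1/(E(g, 14) + (441 - 107)) = 1/(-16 + (441 - 107)) = 1/(-16 + 334) = 1/318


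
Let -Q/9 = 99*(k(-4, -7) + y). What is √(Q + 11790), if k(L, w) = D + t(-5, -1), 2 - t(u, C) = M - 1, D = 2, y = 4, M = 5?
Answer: 3*√914 ≈ 90.697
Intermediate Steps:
t(u, C) = -2 (t(u, C) = 2 - (5 - 1) = 2 - 1*4 = 2 - 4 = -2)
k(L, w) = 0 (k(L, w) = 2 - 2 = 0)
Q = -3564 (Q = -891*(0 + 4) = -891*4 = -9*396 = -3564)
√(Q + 11790) = √(-3564 + 11790) = √8226 = 3*√914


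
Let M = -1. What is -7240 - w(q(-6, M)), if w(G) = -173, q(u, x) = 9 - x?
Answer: -7067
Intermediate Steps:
-7240 - w(q(-6, M)) = -7240 - 1*(-173) = -7240 + 173 = -7067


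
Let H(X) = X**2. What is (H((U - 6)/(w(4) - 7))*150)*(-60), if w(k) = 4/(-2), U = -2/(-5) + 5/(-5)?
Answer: -4840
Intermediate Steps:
U = -3/5 (U = -2*(-1/5) + 5*(-1/5) = 2/5 - 1 = -3/5 ≈ -0.60000)
w(k) = -2 (w(k) = 4*(-1/2) = -2)
(H((U - 6)/(w(4) - 7))*150)*(-60) = (((-3/5 - 6)/(-2 - 7))**2*150)*(-60) = ((-33/5/(-9))**2*150)*(-60) = ((-33/5*(-1/9))**2*150)*(-60) = ((11/15)**2*150)*(-60) = ((121/225)*150)*(-60) = (242/3)*(-60) = -4840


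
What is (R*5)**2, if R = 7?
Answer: 1225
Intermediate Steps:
(R*5)**2 = (7*5)**2 = 35**2 = 1225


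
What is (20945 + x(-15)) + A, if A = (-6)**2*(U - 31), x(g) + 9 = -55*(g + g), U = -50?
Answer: 19670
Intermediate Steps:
x(g) = -9 - 110*g (x(g) = -9 - 55*(g + g) = -9 - 110*g)
A = -2916 (A = (-6)**2*(-50 - 31) = 36*(-81) = -2916)
(20945 + x(-15)) + A = (20945 + (-9 - 110*(-15))) - 2916 = (20945 + (-9 + 1650)) - 2916 = (20945 + 1641) - 2916 = 22586 - 2916 = 19670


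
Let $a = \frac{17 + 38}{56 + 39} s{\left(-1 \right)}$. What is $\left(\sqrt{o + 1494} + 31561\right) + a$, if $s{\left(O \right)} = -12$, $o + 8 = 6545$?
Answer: $\frac{599527}{19} + \sqrt{8031} \approx 31644.0$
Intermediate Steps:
$o = 6537$ ($o = -8 + 6545 = 6537$)
$a = - \frac{132}{19}$ ($a = \frac{17 + 38}{56 + 39} \left(-12\right) = \frac{55}{95} \left(-12\right) = 55 \cdot \frac{1}{95} \left(-12\right) = \frac{11}{19} \left(-12\right) = - \frac{132}{19} \approx -6.9474$)
$\left(\sqrt{o + 1494} + 31561\right) + a = \left(\sqrt{6537 + 1494} + 31561\right) - \frac{132}{19} = \left(\sqrt{8031} + 31561\right) - \frac{132}{19} = \left(31561 + \sqrt{8031}\right) - \frac{132}{19} = \frac{599527}{19} + \sqrt{8031}$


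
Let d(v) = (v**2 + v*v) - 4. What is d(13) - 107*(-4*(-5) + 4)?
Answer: -2234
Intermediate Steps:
d(v) = -4 + 2*v**2 (d(v) = (v**2 + v**2) - 4 = 2*v**2 - 4 = -4 + 2*v**2)
d(13) - 107*(-4*(-5) + 4) = (-4 + 2*13**2) - 107*(-4*(-5) + 4) = (-4 + 2*169) - 107*(20 + 4) = (-4 + 338) - 107*24 = 334 - 2568 = -2234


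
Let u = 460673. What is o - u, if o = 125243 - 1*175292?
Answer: -510722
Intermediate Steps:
o = -50049 (o = 125243 - 175292 = -50049)
o - u = -50049 - 1*460673 = -50049 - 460673 = -510722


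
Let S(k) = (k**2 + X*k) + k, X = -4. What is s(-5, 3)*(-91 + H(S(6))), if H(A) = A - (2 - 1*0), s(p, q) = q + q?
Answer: -450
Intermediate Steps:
s(p, q) = 2*q
S(k) = k**2 - 3*k (S(k) = (k**2 - 4*k) + k = k**2 - 3*k)
H(A) = -2 + A (H(A) = A - (2 + 0) = A - 1*2 = A - 2 = -2 + A)
s(-5, 3)*(-91 + H(S(6))) = (2*3)*(-91 + (-2 + 6*(-3 + 6))) = 6*(-91 + (-2 + 6*3)) = 6*(-91 + (-2 + 18)) = 6*(-91 + 16) = 6*(-75) = -450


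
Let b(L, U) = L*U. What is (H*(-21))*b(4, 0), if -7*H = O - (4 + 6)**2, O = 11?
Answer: 0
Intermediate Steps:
H = 89/7 (H = -(11 - (4 + 6)**2)/7 = -(11 - 1*10**2)/7 = -(11 - 1*100)/7 = -(11 - 100)/7 = -1/7*(-89) = 89/7 ≈ 12.714)
(H*(-21))*b(4, 0) = ((89/7)*(-21))*(4*0) = -267*0 = 0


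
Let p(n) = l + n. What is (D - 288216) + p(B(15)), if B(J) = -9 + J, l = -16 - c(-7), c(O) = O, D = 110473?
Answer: -177746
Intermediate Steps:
l = -9 (l = -16 - 1*(-7) = -16 + 7 = -9)
p(n) = -9 + n
(D - 288216) + p(B(15)) = (110473 - 288216) + (-9 + (-9 + 15)) = -177743 + (-9 + 6) = -177743 - 3 = -177746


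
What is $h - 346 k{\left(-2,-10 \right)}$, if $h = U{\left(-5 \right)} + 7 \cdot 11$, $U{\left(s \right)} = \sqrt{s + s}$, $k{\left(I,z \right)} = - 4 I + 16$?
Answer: $-8227 + i \sqrt{10} \approx -8227.0 + 3.1623 i$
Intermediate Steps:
$k{\left(I,z \right)} = 16 - 4 I$
$U{\left(s \right)} = \sqrt{2} \sqrt{s}$ ($U{\left(s \right)} = \sqrt{2 s} = \sqrt{2} \sqrt{s}$)
$h = 77 + i \sqrt{10}$ ($h = \sqrt{2} \sqrt{-5} + 7 \cdot 11 = \sqrt{2} i \sqrt{5} + 77 = i \sqrt{10} + 77 = 77 + i \sqrt{10} \approx 77.0 + 3.1623 i$)
$h - 346 k{\left(-2,-10 \right)} = \left(77 + i \sqrt{10}\right) - 346 \left(16 - -8\right) = \left(77 + i \sqrt{10}\right) - 346 \left(16 + 8\right) = \left(77 + i \sqrt{10}\right) - 8304 = -8227 + i \sqrt{10}$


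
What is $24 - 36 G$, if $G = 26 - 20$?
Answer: $-192$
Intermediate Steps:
$G = 6$ ($G = 26 - 20 = 6$)
$24 - 36 G = 24 - 216 = -192$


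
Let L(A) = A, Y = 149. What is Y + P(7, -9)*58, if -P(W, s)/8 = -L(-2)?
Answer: -779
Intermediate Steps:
P(W, s) = -16 (P(W, s) = -(-8)*(-2) = -8*2 = -16)
Y + P(7, -9)*58 = 149 - 16*58 = 149 - 928 = -779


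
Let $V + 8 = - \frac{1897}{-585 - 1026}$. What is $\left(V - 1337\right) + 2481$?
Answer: $\frac{1831993}{1611} \approx 1137.2$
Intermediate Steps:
$V = - \frac{10991}{1611}$ ($V = -8 - \frac{1897}{-585 - 1026} = -8 - \frac{1897}{-1611} = -8 - - \frac{1897}{1611} = -8 + \frac{1897}{1611} = - \frac{10991}{1611} \approx -6.8225$)
$\left(V - 1337\right) + 2481 = \left(- \frac{10991}{1611} - 1337\right) + 2481 = - \frac{2164898}{1611} + 2481 = \frac{1831993}{1611}$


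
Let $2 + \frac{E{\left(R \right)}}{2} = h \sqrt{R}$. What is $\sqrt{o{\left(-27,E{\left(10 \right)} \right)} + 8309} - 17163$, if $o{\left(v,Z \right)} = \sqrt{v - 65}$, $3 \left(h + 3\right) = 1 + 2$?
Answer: $-17163 + \sqrt{8309 + 2 i \sqrt{23}} \approx -17072.0 + 0.052613 i$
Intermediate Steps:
$h = -2$ ($h = -3 + \frac{1 + 2}{3} = -3 + \frac{1}{3} \cdot 3 = -3 + 1 = -2$)
$E{\left(R \right)} = -4 - 4 \sqrt{R}$ ($E{\left(R \right)} = -4 + 2 \left(- 2 \sqrt{R}\right) = -4 - 4 \sqrt{R}$)
$o{\left(v,Z \right)} = \sqrt{-65 + v}$
$\sqrt{o{\left(-27,E{\left(10 \right)} \right)} + 8309} - 17163 = \sqrt{\sqrt{-65 - 27} + 8309} - 17163 = \sqrt{\sqrt{-92} + 8309} - 17163 = \sqrt{2 i \sqrt{23} + 8309} - 17163 = \sqrt{8309 + 2 i \sqrt{23}} - 17163 = -17163 + \sqrt{8309 + 2 i \sqrt{23}}$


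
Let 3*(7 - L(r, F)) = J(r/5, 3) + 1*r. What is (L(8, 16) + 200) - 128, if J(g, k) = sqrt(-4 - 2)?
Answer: 229/3 - I*sqrt(6)/3 ≈ 76.333 - 0.8165*I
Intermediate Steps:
J(g, k) = I*sqrt(6) (J(g, k) = sqrt(-6) = I*sqrt(6))
L(r, F) = 7 - r/3 - I*sqrt(6)/3 (L(r, F) = 7 - (I*sqrt(6) + 1*r)/3 = 7 - (I*sqrt(6) + r)/3 = 7 - (r + I*sqrt(6))/3 = 7 + (-r/3 - I*sqrt(6)/3) = 7 - r/3 - I*sqrt(6)/3)
(L(8, 16) + 200) - 128 = ((7 - 1/3*8 - I*sqrt(6)/3) + 200) - 128 = ((7 - 8/3 - I*sqrt(6)/3) + 200) - 128 = ((13/3 - I*sqrt(6)/3) + 200) - 128 = (613/3 - I*sqrt(6)/3) - 128 = 229/3 - I*sqrt(6)/3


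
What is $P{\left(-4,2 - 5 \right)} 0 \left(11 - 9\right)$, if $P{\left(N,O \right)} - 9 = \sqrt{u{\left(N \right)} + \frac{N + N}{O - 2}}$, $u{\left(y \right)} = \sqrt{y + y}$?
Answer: $0$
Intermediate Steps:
$u{\left(y \right)} = \sqrt{2} \sqrt{y}$ ($u{\left(y \right)} = \sqrt{2 y} = \sqrt{2} \sqrt{y}$)
$P{\left(N,O \right)} = 9 + \sqrt{\sqrt{2} \sqrt{N} + \frac{2 N}{-2 + O}}$ ($P{\left(N,O \right)} = 9 + \sqrt{\sqrt{2} \sqrt{N} + \frac{N + N}{O - 2}} = 9 + \sqrt{\sqrt{2} \sqrt{N} + \frac{2 N}{-2 + O}}$)
$P{\left(-4,2 - 5 \right)} 0 \left(11 - 9\right) = \left(9 + \sqrt{\frac{2 \left(-4\right) + \sqrt{2} \sqrt{-4} \left(-2 + \left(2 - 5\right)\right)}{-2 + \left(2 - 5\right)}}\right) 0 \left(11 - 9\right) = \left(9 + \sqrt{\frac{-8 + \sqrt{2} \cdot 2 i \left(-2 + \left(2 - 5\right)\right)}{-2 + \left(2 - 5\right)}}\right) 0 \cdot 2 = \left(9 + \sqrt{\frac{-8 + \sqrt{2} \cdot 2 i \left(-2 - 3\right)}{-2 - 3}}\right) 0 = \left(9 + \sqrt{\frac{-8 + \sqrt{2} \cdot 2 i \left(-5\right)}{-5}}\right) 0 = \left(9 + \sqrt{- \frac{-8 - 10 i \sqrt{2}}{5}}\right) 0 = \left(9 + \sqrt{\frac{8}{5} + 2 i \sqrt{2}}\right) 0 = 0$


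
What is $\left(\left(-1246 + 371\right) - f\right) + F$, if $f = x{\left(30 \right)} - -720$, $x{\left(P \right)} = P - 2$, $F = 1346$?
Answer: $-277$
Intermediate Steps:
$x{\left(P \right)} = -2 + P$ ($x{\left(P \right)} = P - 2 = -2 + P$)
$f = 748$ ($f = \left(-2 + 30\right) - -720 = 28 + 720 = 748$)
$\left(\left(-1246 + 371\right) - f\right) + F = \left(\left(-1246 + 371\right) - 748\right) + 1346 = \left(-875 - 748\right) + 1346 = -1623 + 1346 = -277$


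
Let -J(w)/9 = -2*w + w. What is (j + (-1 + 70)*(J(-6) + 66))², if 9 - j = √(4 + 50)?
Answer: 700623 - 5022*√6 ≈ 6.8832e+5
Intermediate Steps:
J(w) = 9*w (J(w) = -9*(-2*w + w) = -(-9)*w = 9*w)
j = 9 - 3*√6 (j = 9 - √(4 + 50) = 9 - √54 = 9 - 3*√6 ≈ 1.6515)
(j + (-1 + 70)*(J(-6) + 66))² = ((9 - 3*√6) + (-1 + 70)*(9*(-6) + 66))² = ((9 - 3*√6) + 69*(-54 + 66))² = ((9 - 3*√6) + 69*12)² = ((9 - 3*√6) + 828)² = (837 - 3*√6)²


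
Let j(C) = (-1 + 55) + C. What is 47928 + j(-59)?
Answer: 47923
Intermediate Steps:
j(C) = 54 + C
47928 + j(-59) = 47928 + (54 - 59) = 47928 - 5 = 47923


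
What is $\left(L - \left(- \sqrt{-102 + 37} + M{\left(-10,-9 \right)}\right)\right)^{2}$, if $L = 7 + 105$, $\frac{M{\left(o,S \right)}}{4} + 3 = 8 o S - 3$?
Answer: $\left(2744 - i \sqrt{65}\right)^{2} \approx 7.5295 \cdot 10^{6} - 4.425 \cdot 10^{4} i$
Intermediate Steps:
$M{\left(o,S \right)} = -24 + 32 S o$ ($M{\left(o,S \right)} = -12 + 4 \left(8 o S - 3\right) = -12 + 4 \left(8 S o - 3\right) = -12 + 4 \left(-3 + 8 S o\right) = -12 + \left(-12 + 32 S o\right) = -24 + 32 S o$)
$L = 112$
$\left(L - \left(- \sqrt{-102 + 37} + M{\left(-10,-9 \right)}\right)\right)^{2} = \left(112 - \left(-24 - \sqrt{-102 + 37} + 32 \left(-9\right) \left(-10\right)\right)\right)^{2} = \left(112 + \left(\sqrt{-65} - \left(-24 + 2880\right)\right)\right)^{2} = \left(112 + \left(i \sqrt{65} - 2856\right)\right)^{2} = \left(112 - \left(2856 - i \sqrt{65}\right)\right)^{2} = \left(-2744 + i \sqrt{65}\right)^{2}$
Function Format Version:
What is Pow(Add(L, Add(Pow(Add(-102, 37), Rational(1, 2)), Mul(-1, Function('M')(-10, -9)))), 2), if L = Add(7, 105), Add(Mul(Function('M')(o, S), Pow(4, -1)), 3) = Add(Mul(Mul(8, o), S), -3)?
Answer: Pow(Add(2744, Mul(-1, I, Pow(65, Rational(1, 2)))), 2) ≈ Add(7.5295e+6, Mul(-4.425e+4, I))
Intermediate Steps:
Function('M')(o, S) = Add(-24, Mul(32, S, o)) (Function('M')(o, S) = Add(-12, Mul(4, Add(Mul(Mul(8, o), S), -3))) = Add(-12, Mul(4, Add(Mul(8, S, o), -3))) = Add(-12, Mul(4, Add(-3, Mul(8, S, o)))) = Add(-12, Add(-12, Mul(32, S, o))) = Add(-24, Mul(32, S, o)))
L = 112
Pow(Add(L, Add(Pow(Add(-102, 37), Rational(1, 2)), Mul(-1, Function('M')(-10, -9)))), 2) = Pow(Add(112, Add(Pow(Add(-102, 37), Rational(1, 2)), Mul(-1, Add(-24, Mul(32, -9, -10))))), 2) = Pow(Add(112, Add(Pow(-65, Rational(1, 2)), Mul(-1, Add(-24, 2880)))), 2) = Pow(Add(112, Add(Mul(I, Pow(65, Rational(1, 2))), Mul(-1, 2856))), 2) = Pow(Add(112, Add(Mul(I, Pow(65, Rational(1, 2))), -2856)), 2) = Pow(Add(112, Add(-2856, Mul(I, Pow(65, Rational(1, 2))))), 2) = Pow(Add(-2744, Mul(I, Pow(65, Rational(1, 2)))), 2)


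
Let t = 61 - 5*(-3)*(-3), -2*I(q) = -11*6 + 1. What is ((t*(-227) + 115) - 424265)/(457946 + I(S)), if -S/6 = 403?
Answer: -285188/305319 ≈ -0.93407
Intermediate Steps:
S = -2418 (S = -6*403 = -2418)
I(q) = 65/2 (I(q) = -(-11*6 + 1)/2 = -(-66 + 1)/2 = -½*(-65) = 65/2)
t = 16 (t = 61 + 15*(-3) = 61 - 45 = 16)
((t*(-227) + 115) - 424265)/(457946 + I(S)) = ((16*(-227) + 115) - 424265)/(457946 + 65/2) = ((-3632 + 115) - 424265)/(915957/2) = (-3517 - 424265)*(2/915957) = -427782*2/915957 = -285188/305319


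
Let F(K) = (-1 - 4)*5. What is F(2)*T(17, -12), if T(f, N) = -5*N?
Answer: -1500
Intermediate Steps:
F(K) = -25 (F(K) = -5*5 = -25)
F(2)*T(17, -12) = -(-125)*(-12) = -25*60 = -1500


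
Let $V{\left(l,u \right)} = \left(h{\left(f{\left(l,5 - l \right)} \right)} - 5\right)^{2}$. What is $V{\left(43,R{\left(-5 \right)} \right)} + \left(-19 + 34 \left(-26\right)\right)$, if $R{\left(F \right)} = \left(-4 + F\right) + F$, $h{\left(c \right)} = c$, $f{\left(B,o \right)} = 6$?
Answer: $-902$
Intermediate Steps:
$R{\left(F \right)} = -4 + 2 F$
$V{\left(l,u \right)} = 1$ ($V{\left(l,u \right)} = \left(6 - 5\right)^{2} = 1^{2} = 1$)
$V{\left(43,R{\left(-5 \right)} \right)} + \left(-19 + 34 \left(-26\right)\right) = 1 + \left(-19 + 34 \left(-26\right)\right) = 1 - 903 = -902$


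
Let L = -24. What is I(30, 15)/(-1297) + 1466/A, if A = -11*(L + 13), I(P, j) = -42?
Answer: 1906484/156937 ≈ 12.148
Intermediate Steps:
A = 121 (A = -11*(-24 + 13) = -11*(-11) = 121)
I(30, 15)/(-1297) + 1466/A = -42/(-1297) + 1466/121 = -42*(-1/1297) + 1466*(1/121) = 42/1297 + 1466/121 = 1906484/156937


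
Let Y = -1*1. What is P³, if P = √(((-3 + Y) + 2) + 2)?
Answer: 0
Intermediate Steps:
Y = -1
P = 0 (P = √(((-3 - 1) + 2) + 2) = √((-4 + 2) + 2) = √(-2 + 2) = √0 = 0)
P³ = 0³ = 0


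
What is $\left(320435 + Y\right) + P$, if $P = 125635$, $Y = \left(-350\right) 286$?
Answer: $345970$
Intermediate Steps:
$Y = -100100$
$\left(320435 + Y\right) + P = \left(320435 - 100100\right) + 125635 = 220335 + 125635 = 345970$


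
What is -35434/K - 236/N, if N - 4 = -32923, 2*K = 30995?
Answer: -2325588872/1020324405 ≈ -2.2793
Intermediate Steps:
K = 30995/2 (K = (½)*30995 = 30995/2 ≈ 15498.)
N = -32919 (N = 4 - 32923 = -32919)
-35434/K - 236/N = -35434/30995/2 - 236/(-32919) = -35434*2/30995 - 236*(-1/32919) = -70868/30995 + 236/32919 = -2325588872/1020324405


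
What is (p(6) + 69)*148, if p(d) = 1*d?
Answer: 11100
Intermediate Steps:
p(d) = d
(p(6) + 69)*148 = (6 + 69)*148 = 75*148 = 11100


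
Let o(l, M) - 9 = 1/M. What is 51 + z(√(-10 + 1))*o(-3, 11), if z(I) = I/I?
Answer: 661/11 ≈ 60.091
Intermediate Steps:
o(l, M) = 9 + 1/M
z(I) = 1
51 + z(√(-10 + 1))*o(-3, 11) = 51 + 1*(9 + 1/11) = 51 + 1*(100/11) = 51 + 100/11 = 661/11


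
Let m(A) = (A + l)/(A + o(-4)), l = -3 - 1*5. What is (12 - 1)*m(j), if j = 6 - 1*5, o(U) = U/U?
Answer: -77/2 ≈ -38.500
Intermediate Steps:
l = -8 (l = -3 - 5 = -8)
o(U) = 1
j = 1 (j = 6 - 5 = 1)
m(A) = (-8 + A)/(1 + A) (m(A) = (A - 8)/(A + 1) = (-8 + A)/(1 + A))
(12 - 1)*m(j) = (12 - 1)*((-8 + 1)/(1 + 1)) = 11*(-7/2) = -77/2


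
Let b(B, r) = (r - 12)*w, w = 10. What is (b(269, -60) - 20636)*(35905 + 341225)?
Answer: -8053988280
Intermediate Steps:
b(B, r) = -120 + 10*r (b(B, r) = (r - 12)*10 = (-12 + r)*10 = -120 + 10*r)
(b(269, -60) - 20636)*(35905 + 341225) = ((-120 + 10*(-60)) - 20636)*(35905 + 341225) = ((-120 - 600) - 20636)*377130 = (-720 - 20636)*377130 = -21356*377130 = -8053988280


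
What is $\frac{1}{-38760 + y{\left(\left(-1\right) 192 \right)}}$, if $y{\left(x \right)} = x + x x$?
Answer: $- \frac{1}{2088} \approx -0.00047893$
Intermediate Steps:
$y{\left(x \right)} = x + x^{2}$
$\frac{1}{-38760 + y{\left(\left(-1\right) 192 \right)}} = \frac{1}{-38760 + \left(-1\right) 192 \left(1 - 192\right)} = \frac{1}{-38760 - 192 \left(1 - 192\right)} = \frac{1}{-38760 - -36672} = \frac{1}{-38760 + 36672} = \frac{1}{-2088} = - \frac{1}{2088}$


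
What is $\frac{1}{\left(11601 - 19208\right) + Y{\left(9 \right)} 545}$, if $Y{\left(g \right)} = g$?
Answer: $- \frac{1}{2702} \approx -0.0003701$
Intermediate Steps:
$\frac{1}{\left(11601 - 19208\right) + Y{\left(9 \right)} 545} = \frac{1}{\left(11601 - 19208\right) + 9 \cdot 545} = \frac{1}{-7607 + 4905} = \frac{1}{-2702} = - \frac{1}{2702}$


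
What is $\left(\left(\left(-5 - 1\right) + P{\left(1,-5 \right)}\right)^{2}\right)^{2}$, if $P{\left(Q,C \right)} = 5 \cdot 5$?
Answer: $130321$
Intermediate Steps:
$P{\left(Q,C \right)} = 25$
$\left(\left(\left(-5 - 1\right) + P{\left(1,-5 \right)}\right)^{2}\right)^{2} = \left(\left(\left(-5 - 1\right) + 25\right)^{2}\right)^{2} = \left(\left(-6 + 25\right)^{2}\right)^{2} = \left(19^{2}\right)^{2} = 361^{2} = 130321$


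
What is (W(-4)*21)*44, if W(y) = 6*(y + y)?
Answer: -44352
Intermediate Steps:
W(y) = 12*y (W(y) = 6*(2*y) = 12*y)
(W(-4)*21)*44 = ((12*(-4))*21)*44 = -48*21*44 = -1008*44 = -44352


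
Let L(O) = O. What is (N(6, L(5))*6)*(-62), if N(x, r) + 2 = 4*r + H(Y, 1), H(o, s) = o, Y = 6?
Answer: -8928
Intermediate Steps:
N(x, r) = 4 + 4*r (N(x, r) = -2 + (4*r + 6) = -2 + (6 + 4*r) = 4 + 4*r)
(N(6, L(5))*6)*(-62) = ((4 + 4*5)*6)*(-62) = ((4 + 20)*6)*(-62) = (24*6)*(-62) = 144*(-62) = -8928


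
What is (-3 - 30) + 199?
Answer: 166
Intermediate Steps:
(-3 - 30) + 199 = -33 + 199 = 166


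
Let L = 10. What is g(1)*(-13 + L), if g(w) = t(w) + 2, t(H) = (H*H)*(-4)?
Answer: 6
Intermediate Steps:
t(H) = -4*H² (t(H) = H²*(-4) = -4*H²)
g(w) = 2 - 4*w² (g(w) = -4*w² + 2 = 2 - 4*w²)
g(1)*(-13 + L) = (2 - 4*1²)*(-13 + 10) = (2 - 4*1)*(-3) = (2 - 4)*(-3) = -2*(-3) = 6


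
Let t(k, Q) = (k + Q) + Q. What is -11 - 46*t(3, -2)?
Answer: 35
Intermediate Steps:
t(k, Q) = k + 2*Q (t(k, Q) = (Q + k) + Q = k + 2*Q)
-11 - 46*t(3, -2) = -11 - 46*(3 + 2*(-2)) = -11 - 46*(3 - 4) = -11 - 46*(-1) = -11 + 46 = 35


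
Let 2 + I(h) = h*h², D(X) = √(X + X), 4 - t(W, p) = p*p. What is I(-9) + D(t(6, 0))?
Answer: -731 + 2*√2 ≈ -728.17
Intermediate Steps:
t(W, p) = 4 - p² (t(W, p) = 4 - p*p = 4 - p²)
D(X) = √2*√X (D(X) = √(2*X) = √2*√X)
I(h) = -2 + h³ (I(h) = -2 + h*h² = -2 + h³)
I(-9) + D(t(6, 0)) = (-2 + (-9)³) + √2*√(4 - 1*0²) = (-2 - 729) + √2*√(4 - 1*0) = -731 + √2*√(4 + 0) = -731 + √2*√4 = -731 + √2*2 = -731 + 2*√2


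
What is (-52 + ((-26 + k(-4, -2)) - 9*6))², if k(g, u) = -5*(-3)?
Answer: 13689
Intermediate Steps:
k(g, u) = 15
(-52 + ((-26 + k(-4, -2)) - 9*6))² = (-52 + ((-26 + 15) - 9*6))² = (-52 + (-11 - 54))² = (-52 - 65)² = (-117)² = 13689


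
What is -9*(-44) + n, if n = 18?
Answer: 414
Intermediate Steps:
-9*(-44) + n = -9*(-44) + 18 = 396 + 18 = 414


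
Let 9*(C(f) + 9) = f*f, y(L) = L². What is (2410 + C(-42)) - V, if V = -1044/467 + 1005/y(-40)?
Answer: 388335893/149440 ≈ 2598.6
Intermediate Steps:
C(f) = -9 + f²/9 (C(f) = -9 + (f*f)/9 = -9 + f²/9)
V = -240213/149440 (V = -1044/467 + 1005/((-40)²) = -1044*1/467 + 1005/1600 = -1044/467 + 1005*(1/1600) = -1044/467 + 201/320 = -240213/149440 ≈ -1.6074)
(2410 + C(-42)) - V = (2410 + (-9 + (⅑)*(-42)²)) - 1*(-240213/149440) = (2410 + (-9 + (⅑)*1764)) + 240213/149440 = (2410 + (-9 + 196)) + 240213/149440 = (2410 + 187) + 240213/149440 = 2597 + 240213/149440 = 388335893/149440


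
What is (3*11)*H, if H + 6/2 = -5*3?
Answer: -594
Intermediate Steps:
H = -18 (H = -3 - 5*3 = -3 - 15 = -18)
(3*11)*H = (3*11)*(-18) = 33*(-18) = -594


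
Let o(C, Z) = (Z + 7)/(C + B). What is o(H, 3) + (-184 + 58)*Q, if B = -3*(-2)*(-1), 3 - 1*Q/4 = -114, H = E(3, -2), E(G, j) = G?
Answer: -176914/3 ≈ -58971.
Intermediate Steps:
H = 3
Q = 468 (Q = 12 - 4*(-114) = 12 + 456 = 468)
B = -6 (B = 6*(-1) = -6)
o(C, Z) = (7 + Z)/(-6 + C) (o(C, Z) = (Z + 7)/(C - 6) = (7 + Z)/(-6 + C))
o(H, 3) + (-184 + 58)*Q = (7 + 3)/(-6 + 3) + (-184 + 58)*468 = 10/(-3) - 126*468 = -⅓*10 - 58968 = -10/3 - 58968 = -176914/3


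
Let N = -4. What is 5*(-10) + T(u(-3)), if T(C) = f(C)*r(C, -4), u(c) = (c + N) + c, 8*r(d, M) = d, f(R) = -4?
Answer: -45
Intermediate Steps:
r(d, M) = d/8
u(c) = -4 + 2*c (u(c) = (c - 4) + c = (-4 + c) + c = -4 + 2*c)
T(C) = -C/2
5*(-10) + T(u(-3)) = 5*(-10) - (-4 + 2*(-3))/2 = -50 - (-4 - 6)/2 = -50 - ½*(-10) = -50 + 5 = -45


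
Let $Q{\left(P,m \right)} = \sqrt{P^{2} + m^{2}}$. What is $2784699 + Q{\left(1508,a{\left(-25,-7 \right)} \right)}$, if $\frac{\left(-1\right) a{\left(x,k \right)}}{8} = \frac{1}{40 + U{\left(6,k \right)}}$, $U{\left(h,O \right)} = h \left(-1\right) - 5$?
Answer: $2784699 + \frac{4 \sqrt{119530493}}{29} \approx 2.7862 \cdot 10^{6}$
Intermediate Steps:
$U{\left(h,O \right)} = -5 - h$ ($U{\left(h,O \right)} = - h - 5 = -5 - h$)
$a{\left(x,k \right)} = - \frac{8}{29}$ ($a{\left(x,k \right)} = - \frac{8}{40 - 11} = - \frac{8}{29}$)
$2784699 + Q{\left(1508,a{\left(-25,-7 \right)} \right)} = 2784699 + \sqrt{1508^{2} + \left(- \frac{8}{29}\right)^{2}} = 2784699 + \sqrt{2274064 + \frac{64}{841}} = 2784699 + \sqrt{\frac{1912487888}{841}} = 2784699 + \frac{4 \sqrt{119530493}}{29}$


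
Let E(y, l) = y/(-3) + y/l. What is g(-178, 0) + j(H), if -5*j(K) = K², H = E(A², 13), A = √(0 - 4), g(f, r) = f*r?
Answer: -320/1521 ≈ -0.21039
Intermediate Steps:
A = 2*I (A = √(-4) = 2*I ≈ 2.0*I)
E(y, l) = -y/3 + y/l (E(y, l) = y*(-⅓) + y/l = -y/3 + y/l)
H = 40/39 (H = -(2*I)²/3 + (2*I)²/13 = -⅓*(-4) - 4*1/13 = 4/3 - 4/13 = 40/39 ≈ 1.0256)
j(K) = -K²/5
g(-178, 0) + j(H) = -178*0 - (40/39)²/5 = 0 - ⅕*1600/1521 = 0 - 320/1521 = -320/1521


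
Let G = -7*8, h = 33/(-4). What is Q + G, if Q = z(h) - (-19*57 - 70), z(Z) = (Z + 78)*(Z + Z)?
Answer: -431/8 ≈ -53.875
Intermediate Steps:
h = -33/4 (h = 33*(-¼) = -33/4 ≈ -8.2500)
z(Z) = 2*Z*(78 + Z) (z(Z) = (78 + Z)*(2*Z) = 2*Z*(78 + Z))
G = -56
Q = 17/8 (Q = 2*(-33/4)*(78 - 33/4) - (-19*57 - 70) = 2*(-33/4)*(279/4) - (-1083 - 70) = -9207/8 - 1*(-1153) = -9207/8 + 1153 = 17/8 ≈ 2.1250)
Q + G = 17/8 - 56 = -431/8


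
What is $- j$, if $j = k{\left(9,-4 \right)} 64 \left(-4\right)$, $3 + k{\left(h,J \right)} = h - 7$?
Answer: $-256$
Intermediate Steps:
$k{\left(h,J \right)} = -10 + h$ ($k{\left(h,J \right)} = -3 + \left(h - 7\right) = -3 + \left(-7 + h\right) = -10 + h$)
$j = 256$ ($j = \left(-10 + 9\right) 64 \left(-4\right) = \left(-1\right) \left(-256\right) = 256$)
$- j = \left(-1\right) 256 = -256$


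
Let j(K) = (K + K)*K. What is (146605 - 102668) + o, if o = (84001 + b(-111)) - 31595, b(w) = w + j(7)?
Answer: 96330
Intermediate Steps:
j(K) = 2*K² (j(K) = (2*K)*K = 2*K²)
b(w) = 98 + w (b(w) = w + 2*7² = w + 2*49 = w + 98 = 98 + w)
o = 52393 (o = (84001 + (98 - 111)) - 31595 = (84001 - 13) - 31595 = 83988 - 31595 = 52393)
(146605 - 102668) + o = (146605 - 102668) + 52393 = 43937 + 52393 = 96330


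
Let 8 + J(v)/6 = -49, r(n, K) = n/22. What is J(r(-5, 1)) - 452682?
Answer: -453024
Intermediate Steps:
r(n, K) = n/22 (r(n, K) = n*(1/22) = n/22)
J(v) = -342 (J(v) = -48 + 6*(-49) = -48 - 294 = -342)
J(r(-5, 1)) - 452682 = -342 - 452682 = -453024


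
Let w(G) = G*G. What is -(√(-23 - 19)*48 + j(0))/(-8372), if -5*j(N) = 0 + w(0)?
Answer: 12*I*√42/2093 ≈ 0.037157*I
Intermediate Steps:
w(G) = G²
j(N) = 0 (j(N) = -(0 + 0²)/5 = -(0 + 0)/5 = -⅕*0 = 0)
-(√(-23 - 19)*48 + j(0))/(-8372) = -(√(-23 - 19)*48 + 0)/(-8372) = -(√(-42)*48 + 0)*(-1)/8372 = -((I*√42)*48 + 0)*(-1)/8372 = -(48*I*√42 + 0)*(-1)/8372 = -48*I*√42*(-1)/8372 = -(-12)*I*√42/2093 = 12*I*√42/2093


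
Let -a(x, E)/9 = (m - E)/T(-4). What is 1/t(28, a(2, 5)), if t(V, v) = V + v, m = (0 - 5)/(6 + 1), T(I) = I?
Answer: 7/106 ≈ 0.066038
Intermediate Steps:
m = -5/7 ≈ -0.71429
a(x, E) = -45/28 - 9*E/4 (a(x, E) = -9*(-5/7 - E)/(-4) = -9*(-5/7 - E)*(-1)/4 = -9*(5/28 + E/4) = -45/28 - 9*E/4)
1/t(28, a(2, 5)) = 1/(28 + (-45/28 - 9/4*5)) = 1/(28 + (-45/28 - 45/4)) = 1/(28 - 90/7) = 1/(106/7) = 7/106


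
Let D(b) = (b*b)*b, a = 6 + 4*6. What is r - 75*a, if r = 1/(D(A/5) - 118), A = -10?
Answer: -283501/126 ≈ -2250.0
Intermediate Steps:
a = 30 (a = 6 + 24 = 30)
D(b) = b³ (D(b) = b²*b = b³)
r = -1/126 (r = 1/((-10/5)³ - 118) = 1/((-10*⅕)³ - 118) = 1/((-2)³ - 118) = 1/(-8 - 118) = 1/(-126) = -1/126 ≈ -0.0079365)
r - 75*a = -1/126 - 75*30 = -1/126 - 2250 = -283501/126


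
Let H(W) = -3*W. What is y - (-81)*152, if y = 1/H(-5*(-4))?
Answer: 738719/60 ≈ 12312.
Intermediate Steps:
y = -1/60 (y = 1/(-(-15)*(-4)) = 1/(-3*20) = 1/(-60) = -1/60 ≈ -0.016667)
y - (-81)*152 = -1/60 - (-81)*152 = -1/60 - 81*(-152) = -1/60 + 12312 = 738719/60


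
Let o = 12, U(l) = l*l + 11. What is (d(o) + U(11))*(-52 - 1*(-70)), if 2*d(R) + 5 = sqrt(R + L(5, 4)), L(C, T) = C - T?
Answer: 2331 + 9*sqrt(13) ≈ 2363.4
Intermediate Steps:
U(l) = 11 + l**2 (U(l) = l**2 + 11 = 11 + l**2)
d(R) = -5/2 + sqrt(1 + R)/2 (d(R) = -5/2 + sqrt(R + (5 - 1*4))/2 = -5/2 + sqrt(R + (5 - 4))/2 = -5/2 + sqrt(R + 1)/2 = -5/2 + sqrt(1 + R)/2)
(d(o) + U(11))*(-52 - 1*(-70)) = ((-5/2 + sqrt(1 + 12)/2) + (11 + 11**2))*(-52 - 1*(-70)) = ((-5/2 + sqrt(13)/2) + (11 + 121))*(-52 + 70) = ((-5/2 + sqrt(13)/2) + 132)*18 = (259/2 + sqrt(13)/2)*18 = 2331 + 9*sqrt(13)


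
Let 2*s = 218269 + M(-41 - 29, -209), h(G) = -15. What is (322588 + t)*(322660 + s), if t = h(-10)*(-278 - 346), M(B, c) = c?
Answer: 143298632120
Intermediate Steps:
s = 109030 (s = (218269 - 209)/2 = (½)*218060 = 109030)
t = 9360 (t = -15*(-278 - 346) = -15*(-624) = 9360)
(322588 + t)*(322660 + s) = (322588 + 9360)*(322660 + 109030) = 331948*431690 = 143298632120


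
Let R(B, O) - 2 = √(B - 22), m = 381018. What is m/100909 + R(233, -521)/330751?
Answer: 1115241472/295360643 + √211/330751 ≈ 3.7759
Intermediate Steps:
R(B, O) = 2 + √(-22 + B) (R(B, O) = 2 + √(B - 22) = 2 + √(-22 + B))
m/100909 + R(233, -521)/330751 = 381018/100909 + (2 + √(-22 + 233))/330751 = 381018*(1/100909) + (2 + √211)*(1/330751) = 381018/100909 + (2/330751 + √211/330751) = 1115241472/295360643 + √211/330751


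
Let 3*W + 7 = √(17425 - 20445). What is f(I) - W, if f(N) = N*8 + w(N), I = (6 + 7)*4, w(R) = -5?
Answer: 1240/3 - 2*I*√755/3 ≈ 413.33 - 18.318*I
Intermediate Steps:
W = -7/3 + 2*I*√755/3 (W = -7/3 + √(17425 - 20445)/3 = -7/3 + √(-3020)/3 = -7/3 + (2*I*√755)/3 = -7/3 + 2*I*√755/3 ≈ -2.3333 + 18.318*I)
I = 52 (I = 13*4 = 52)
f(N) = -5 + 8*N (f(N) = N*8 - 5 = 8*N - 5 = -5 + 8*N)
f(I) - W = (-5 + 8*52) - (-7/3 + 2*I*√755/3) = (-5 + 416) + (7/3 - 2*I*√755/3) = 411 + (7/3 - 2*I*√755/3) = 1240/3 - 2*I*√755/3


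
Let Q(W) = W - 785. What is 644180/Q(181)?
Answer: -161045/151 ≈ -1066.5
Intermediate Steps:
Q(W) = -785 + W
644180/Q(181) = 644180/(-785 + 181) = 644180/(-604) = 644180*(-1/604) = -161045/151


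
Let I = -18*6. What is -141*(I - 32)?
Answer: 19740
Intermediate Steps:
I = -108 (I = -3*36 = -108)
-141*(I - 32) = -141*(-108 - 32) = -141*(-140) = 19740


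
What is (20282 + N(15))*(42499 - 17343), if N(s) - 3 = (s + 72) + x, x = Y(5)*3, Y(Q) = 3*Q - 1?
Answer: 513534584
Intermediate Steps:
Y(Q) = -1 + 3*Q
x = 42 (x = (-1 + 3*5)*3 = (-1 + 15)*3 = 14*3 = 42)
N(s) = 117 + s (N(s) = 3 + ((s + 72) + 42) = 3 + ((72 + s) + 42) = 3 + (114 + s) = 117 + s)
(20282 + N(15))*(42499 - 17343) = (20282 + (117 + 15))*(42499 - 17343) = (20282 + 132)*25156 = 20414*25156 = 513534584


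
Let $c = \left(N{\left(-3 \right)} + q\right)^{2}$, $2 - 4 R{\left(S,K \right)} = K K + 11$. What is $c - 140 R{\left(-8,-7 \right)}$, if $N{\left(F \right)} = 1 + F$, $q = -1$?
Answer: $2039$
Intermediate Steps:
$R{\left(S,K \right)} = - \frac{9}{4} - \frac{K^{2}}{4}$ ($R{\left(S,K \right)} = \frac{1}{2} - \frac{K K + 11}{4} = \frac{1}{2} - \frac{K^{2} + 11}{4} = \frac{1}{2} - \frac{11 + K^{2}}{4} = \frac{1}{2} - \left(\frac{11}{4} + \frac{K^{2}}{4}\right) = - \frac{9}{4} - \frac{K^{2}}{4}$)
$c = 9$ ($c = \left(\left(1 - 3\right) - 1\right)^{2} = \left(-2 - 1\right)^{2} = \left(-3\right)^{2} = 9$)
$c - 140 R{\left(-8,-7 \right)} = 9 - 140 \left(- \frac{9}{4} - \frac{\left(-7\right)^{2}}{4}\right) = 9 - 140 \left(- \frac{9}{4} - \frac{49}{4}\right) = 9 - -2030 = 9 + 2030 = 2039$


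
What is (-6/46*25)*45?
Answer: -3375/23 ≈ -146.74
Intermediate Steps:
(-6/46*25)*45 = (-6*1/46*25)*45 = -3/23*25*45 = -75/23*45 = -3375/23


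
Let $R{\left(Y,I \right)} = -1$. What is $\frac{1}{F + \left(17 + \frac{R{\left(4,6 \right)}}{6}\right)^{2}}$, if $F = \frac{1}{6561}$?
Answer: $\frac{26244}{7436533} \approx 0.0035291$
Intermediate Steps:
$F = \frac{1}{6561} \approx 0.00015242$
$\frac{1}{F + \left(17 + \frac{R{\left(4,6 \right)}}{6}\right)^{2}} = \frac{1}{\frac{1}{6561} + \left(17 - \frac{1}{6}\right)^{2}} = \frac{1}{\frac{1}{6561} + \left(\frac{101}{6}\right)^{2}} = \frac{1}{\frac{1}{6561} + \frac{10201}{36}} = \frac{1}{\frac{7436533}{26244}} = \frac{26244}{7436533}$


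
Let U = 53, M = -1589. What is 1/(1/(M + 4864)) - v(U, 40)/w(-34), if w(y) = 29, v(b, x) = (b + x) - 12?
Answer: 94894/29 ≈ 3272.2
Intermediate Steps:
v(b, x) = -12 + b + x
1/(1/(M + 4864)) - v(U, 40)/w(-34) = 1/(1/(-1589 + 4864)) - (-12 + 53 + 40)/29 = 1/(1/3275) - 81/29 = 1/(1/3275) - 1*81/29 = 3275 - 81/29 = 94894/29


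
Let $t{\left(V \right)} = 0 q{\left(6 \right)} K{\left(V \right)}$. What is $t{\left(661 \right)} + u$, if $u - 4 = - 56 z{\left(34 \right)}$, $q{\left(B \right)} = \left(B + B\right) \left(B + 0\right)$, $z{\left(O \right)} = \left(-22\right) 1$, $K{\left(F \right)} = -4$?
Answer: $1236$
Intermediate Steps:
$z{\left(O \right)} = -22$
$q{\left(B \right)} = 2 B^{2}$ ($q{\left(B \right)} = 2 B B = 2 B^{2}$)
$u = 1236$ ($u = 4 - -1232 = 4 + 1232 = 1236$)
$t{\left(V \right)} = 0$ ($t{\left(V \right)} = 0 \cdot 2 \cdot 6^{2} \left(-4\right) = 0 \cdot 2 \cdot 36 \left(-4\right) = 0 \cdot 72 \left(-4\right) = 0 \left(-4\right) = 0$)
$t{\left(661 \right)} + u = 0 + 1236 = 1236$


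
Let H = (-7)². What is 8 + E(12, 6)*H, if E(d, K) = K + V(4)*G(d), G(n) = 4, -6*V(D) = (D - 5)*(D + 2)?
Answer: 498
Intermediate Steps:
V(D) = -(-5 + D)*(2 + D)/6 (V(D) = -(D - 5)*(D + 2)/6 = -(-5 + D)*(2 + D)/6)
H = 49
E(d, K) = 4 + K (E(d, K) = K + (5/3 + (½)*4 - ⅙*4²)*4 = K + (5/3 + 2 - ⅙*16)*4 = K + (5/3 + 2 - 8/3)*4 = K + 1*4 = K + 4 = 4 + K)
8 + E(12, 6)*H = 8 + (4 + 6)*49 = 8 + 10*49 = 8 + 490 = 498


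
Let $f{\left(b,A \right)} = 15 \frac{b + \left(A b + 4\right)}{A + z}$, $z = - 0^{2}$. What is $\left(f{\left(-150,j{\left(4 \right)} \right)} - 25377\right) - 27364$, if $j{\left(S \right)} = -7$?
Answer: $- \frac{382747}{7} \approx -54678.0$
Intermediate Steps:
$z = 0$ ($z = \left(-1\right) 0 = 0$)
$f{\left(b,A \right)} = \frac{15 \left(4 + b + A b\right)}{A}$ ($f{\left(b,A \right)} = 15 \frac{b + \left(A b + 4\right)}{A + 0} = 15 \frac{b + \left(4 + A b\right)}{A} = 15 \frac{4 + b + A b}{A} = \frac{15 \left(4 + b + A b\right)}{A}$)
$\left(f{\left(-150,j{\left(4 \right)} \right)} - 25377\right) - 27364 = \left(\frac{15 \left(4 - 150 - -1050\right)}{-7} - 25377\right) - 27364 = \left(15 \left(- \frac{1}{7}\right) \left(4 - 150 + 1050\right) - 25377\right) - 27364 = \left(15 \left(- \frac{1}{7}\right) 904 - 25377\right) - 27364 = \left(- \frac{13560}{7} - 25377\right) - 27364 = - \frac{191199}{7} - 27364 = - \frac{382747}{7}$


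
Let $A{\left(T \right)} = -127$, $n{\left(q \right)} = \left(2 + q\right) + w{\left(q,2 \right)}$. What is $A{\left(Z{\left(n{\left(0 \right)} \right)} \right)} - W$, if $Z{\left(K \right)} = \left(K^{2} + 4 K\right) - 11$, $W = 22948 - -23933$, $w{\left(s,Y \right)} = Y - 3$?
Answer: $-47008$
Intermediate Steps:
$w{\left(s,Y \right)} = -3 + Y$
$W = 46881$ ($W = 22948 + 23933 = 46881$)
$n{\left(q \right)} = 1 + q$ ($n{\left(q \right)} = \left(2 + q\right) + \left(-3 + 2\right) = \left(2 + q\right) - 1 = 1 + q$)
$Z{\left(K \right)} = -11 + K^{2} + 4 K$
$A{\left(Z{\left(n{\left(0 \right)} \right)} \right)} - W = -127 - 46881 = -47008$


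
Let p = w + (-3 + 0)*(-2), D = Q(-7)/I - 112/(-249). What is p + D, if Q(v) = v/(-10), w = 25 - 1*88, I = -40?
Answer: -5634143/99600 ≈ -56.568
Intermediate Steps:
w = -63 (w = 25 - 88 = -63)
Q(v) = -v/10 (Q(v) = v*(-⅒) = -v/10)
D = 43057/99600 (D = -⅒*(-7)/(-40) - 112/(-249) = (7/10)*(-1/40) - 112*(-1/249) = -7/400 + 112/249 = 43057/99600 ≈ 0.43230)
p = -57 (p = -63 + (-3 + 0)*(-2) = -63 - 3*(-2) = -63 + 6 = -57)
p + D = -57 + 43057/99600 = -5634143/99600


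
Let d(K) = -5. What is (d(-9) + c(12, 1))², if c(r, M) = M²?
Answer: 16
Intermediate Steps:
(d(-9) + c(12, 1))² = (-5 + 1²)² = (-5 + 1)² = (-4)² = 16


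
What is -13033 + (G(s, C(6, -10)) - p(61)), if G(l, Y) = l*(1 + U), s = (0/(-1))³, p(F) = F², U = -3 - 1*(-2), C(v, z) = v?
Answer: -16754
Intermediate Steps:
U = -1 (U = -3 + 2 = -1)
s = 0 (s = (0*(-1))³ = 0³ = 0)
G(l, Y) = 0 (G(l, Y) = l*(1 - 1) = l*0 = 0)
-13033 + (G(s, C(6, -10)) - p(61)) = -13033 + (0 - 1*61²) = -13033 + (0 - 1*3721) = -13033 + (0 - 3721) = -13033 - 3721 = -16754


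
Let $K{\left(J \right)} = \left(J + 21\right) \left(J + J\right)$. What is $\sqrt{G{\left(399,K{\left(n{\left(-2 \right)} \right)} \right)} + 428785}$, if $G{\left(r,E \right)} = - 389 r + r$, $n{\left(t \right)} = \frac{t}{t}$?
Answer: $\sqrt{273973} \approx 523.42$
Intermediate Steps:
$n{\left(t \right)} = 1$
$K{\left(J \right)} = 2 J \left(21 + J\right)$ ($K{\left(J \right)} = \left(21 + J\right) 2 J = 2 J \left(21 + J\right)$)
$G{\left(r,E \right)} = - 388 r$
$\sqrt{G{\left(399,K{\left(n{\left(-2 \right)} \right)} \right)} + 428785} = \sqrt{\left(-388\right) 399 + 428785} = \sqrt{-154812 + 428785} = \sqrt{273973}$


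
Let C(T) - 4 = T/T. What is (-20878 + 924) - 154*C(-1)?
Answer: -20724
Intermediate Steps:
C(T) = 5 (C(T) = 4 + T/T = 4 + 1 = 5)
(-20878 + 924) - 154*C(-1) = (-20878 + 924) - 154*5 = -19954 - 770 = -20724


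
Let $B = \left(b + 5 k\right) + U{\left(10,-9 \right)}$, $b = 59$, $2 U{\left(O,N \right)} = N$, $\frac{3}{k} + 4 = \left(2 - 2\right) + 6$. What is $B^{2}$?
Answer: $3844$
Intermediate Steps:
$k = \frac{3}{2}$ ($k = \frac{3}{-4 + \left(\left(2 - 2\right) + 6\right)} = \frac{3}{-4 + \left(0 + 6\right)} = \frac{3}{-4 + 6} = \frac{3}{2} \approx 1.5$)
$U{\left(O,N \right)} = \frac{N}{2}$
$B = 62$ ($B = \left(59 + 5 \cdot \frac{3}{2}\right) + \frac{1}{2} \left(-9\right) = \left(59 + \frac{15}{2}\right) - \frac{9}{2} = \frac{133}{2} - \frac{9}{2} = 62$)
$B^{2} = 62^{2} = 3844$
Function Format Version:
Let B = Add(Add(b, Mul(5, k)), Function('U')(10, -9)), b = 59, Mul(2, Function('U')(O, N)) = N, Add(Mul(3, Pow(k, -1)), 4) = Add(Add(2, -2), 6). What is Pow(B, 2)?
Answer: 3844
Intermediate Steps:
k = Rational(3, 2) (k = Mul(3, Pow(Add(-4, Add(Add(2, -2), 6)), -1)) = Mul(3, Pow(Add(-4, Add(0, 6)), -1)) = Mul(3, Pow(Add(-4, 6), -1)) = Mul(3, Pow(2, -1)) = Mul(3, Rational(1, 2)) = Rational(3, 2) ≈ 1.5000)
Function('U')(O, N) = Mul(Rational(1, 2), N)
B = 62 (B = Add(Add(59, Mul(5, Rational(3, 2))), Mul(Rational(1, 2), -9)) = Add(Add(59, Rational(15, 2)), Rational(-9, 2)) = Add(Rational(133, 2), Rational(-9, 2)) = 62)
Pow(B, 2) = Pow(62, 2) = 3844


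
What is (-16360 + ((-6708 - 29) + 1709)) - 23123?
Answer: -44511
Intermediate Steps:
(-16360 + ((-6708 - 29) + 1709)) - 23123 = (-16360 + (-6737 + 1709)) - 23123 = (-16360 - 5028) - 23123 = -21388 - 23123 = -44511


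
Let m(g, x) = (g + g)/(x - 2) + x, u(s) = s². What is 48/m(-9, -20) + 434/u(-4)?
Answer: 41563/1688 ≈ 24.623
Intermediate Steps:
m(g, x) = x + 2*g/(-2 + x) (m(g, x) = (2*g)/(-2 + x) + x = 2*g/(-2 + x) + x = x + 2*g/(-2 + x))
48/m(-9, -20) + 434/u(-4) = 48/((((-20)² - 2*(-20) + 2*(-9))/(-2 - 20))) + 434/((-4)²) = 48/(((400 + 40 - 18)/(-22))) + 434/16 = 48/((-1/22*422)) + 434*(1/16) = 48/(-211/11) + 217/8 = 48*(-11/211) + 217/8 = -528/211 + 217/8 = 41563/1688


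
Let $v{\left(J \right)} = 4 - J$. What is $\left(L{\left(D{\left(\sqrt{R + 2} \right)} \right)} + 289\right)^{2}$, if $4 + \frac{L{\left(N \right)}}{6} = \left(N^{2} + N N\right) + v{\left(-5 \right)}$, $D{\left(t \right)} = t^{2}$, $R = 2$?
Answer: $261121$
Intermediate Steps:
$L{\left(N \right)} = 30 + 12 N^{2}$ ($L{\left(N \right)} = -24 + 6 \left(\left(N^{2} + N N\right) + \left(4 - -5\right)\right) = -24 + 6 \left(\left(N^{2} + N^{2}\right) + \left(4 + 5\right)\right) = -24 + 6 \left(2 N^{2} + 9\right) = -24 + 6 \left(9 + 2 N^{2}\right) = -24 + \left(54 + 12 N^{2}\right) = 30 + 12 N^{2}$)
$\left(L{\left(D{\left(\sqrt{R + 2} \right)} \right)} + 289\right)^{2} = \left(\left(30 + 12 \left(\left(\sqrt{2 + 2}\right)^{2}\right)^{2}\right) + 289\right)^{2} = \left(\left(30 + 12 \left(\left(\sqrt{4}\right)^{2}\right)^{2}\right) + 289\right)^{2} = \left(\left(30 + 12 \left(2^{2}\right)^{2}\right) + 289\right)^{2} = \left(\left(30 + 12 \cdot 4^{2}\right) + 289\right)^{2} = \left(\left(30 + 12 \cdot 16\right) + 289\right)^{2} = \left(\left(30 + 192\right) + 289\right)^{2} = \left(222 + 289\right)^{2} = 511^{2} = 261121$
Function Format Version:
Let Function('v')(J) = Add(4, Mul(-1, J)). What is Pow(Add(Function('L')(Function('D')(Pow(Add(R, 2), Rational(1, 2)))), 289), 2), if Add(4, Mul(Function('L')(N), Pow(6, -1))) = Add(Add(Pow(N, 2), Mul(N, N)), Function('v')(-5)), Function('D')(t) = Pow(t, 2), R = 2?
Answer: 261121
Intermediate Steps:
Function('L')(N) = Add(30, Mul(12, Pow(N, 2))) (Function('L')(N) = Add(-24, Mul(6, Add(Add(Pow(N, 2), Mul(N, N)), Add(4, Mul(-1, -5))))) = Add(-24, Mul(6, Add(Add(Pow(N, 2), Pow(N, 2)), Add(4, 5)))) = Add(-24, Mul(6, Add(Mul(2, Pow(N, 2)), 9))) = Add(-24, Mul(6, Add(9, Mul(2, Pow(N, 2))))) = Add(-24, Add(54, Mul(12, Pow(N, 2)))) = Add(30, Mul(12, Pow(N, 2))))
Pow(Add(Function('L')(Function('D')(Pow(Add(R, 2), Rational(1, 2)))), 289), 2) = Pow(Add(Add(30, Mul(12, Pow(Pow(Pow(Add(2, 2), Rational(1, 2)), 2), 2))), 289), 2) = Pow(Add(Add(30, Mul(12, Pow(Pow(Pow(4, Rational(1, 2)), 2), 2))), 289), 2) = Pow(Add(Add(30, Mul(12, Pow(Pow(2, 2), 2))), 289), 2) = Pow(Add(Add(30, Mul(12, Pow(4, 2))), 289), 2) = Pow(Add(Add(30, Mul(12, 16)), 289), 2) = Pow(Add(Add(30, 192), 289), 2) = Pow(Add(222, 289), 2) = Pow(511, 2) = 261121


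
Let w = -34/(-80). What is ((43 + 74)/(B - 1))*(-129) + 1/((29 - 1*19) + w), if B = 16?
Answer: -2097727/2085 ≈ -1006.1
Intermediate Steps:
w = 17/40 (w = -34*(-1/80) = 17/40 ≈ 0.42500)
((43 + 74)/(B - 1))*(-129) + 1/((29 - 1*19) + w) = ((43 + 74)/(16 - 1))*(-129) + 1/((29 - 1*19) + 17/40) = (117/15)*(-129) + 1/((29 - 19) + 17/40) = (117*(1/15))*(-129) + 1/(10 + 17/40) = (39/5)*(-129) + 1/(417/40) = -5031/5 + 40/417 = -2097727/2085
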